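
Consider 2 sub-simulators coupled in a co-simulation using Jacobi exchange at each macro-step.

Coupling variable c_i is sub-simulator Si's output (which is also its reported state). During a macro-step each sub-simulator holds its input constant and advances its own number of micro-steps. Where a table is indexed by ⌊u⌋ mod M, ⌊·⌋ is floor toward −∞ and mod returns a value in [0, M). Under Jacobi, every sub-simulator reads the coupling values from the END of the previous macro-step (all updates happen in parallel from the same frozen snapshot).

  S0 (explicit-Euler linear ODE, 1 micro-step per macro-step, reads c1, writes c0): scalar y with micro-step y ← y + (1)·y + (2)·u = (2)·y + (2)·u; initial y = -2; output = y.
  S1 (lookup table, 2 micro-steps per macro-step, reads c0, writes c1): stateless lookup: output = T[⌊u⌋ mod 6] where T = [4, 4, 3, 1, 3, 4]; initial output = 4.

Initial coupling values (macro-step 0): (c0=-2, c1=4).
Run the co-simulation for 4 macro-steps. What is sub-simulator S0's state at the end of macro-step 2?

S0 state at macro-step 2 = 14

macro 1: S0 reads c1=4 → after 1×micro: 4; S1 reads c0=-2 → after 2×micro: 3 ⇒ (c0=4, c1=3)
macro 2: S0 reads c1=3 → after 1×micro: 14; S1 reads c0=4 → after 2×micro: 3 ⇒ (c0=14, c1=3)
macro 3: S0 reads c1=3 → after 1×micro: 34; S1 reads c0=14 → after 2×micro: 3 ⇒ (c0=34, c1=3)
macro 4: S0 reads c1=3 → after 1×micro: 74; S1 reads c0=34 → after 2×micro: 3 ⇒ (c0=74, c1=3)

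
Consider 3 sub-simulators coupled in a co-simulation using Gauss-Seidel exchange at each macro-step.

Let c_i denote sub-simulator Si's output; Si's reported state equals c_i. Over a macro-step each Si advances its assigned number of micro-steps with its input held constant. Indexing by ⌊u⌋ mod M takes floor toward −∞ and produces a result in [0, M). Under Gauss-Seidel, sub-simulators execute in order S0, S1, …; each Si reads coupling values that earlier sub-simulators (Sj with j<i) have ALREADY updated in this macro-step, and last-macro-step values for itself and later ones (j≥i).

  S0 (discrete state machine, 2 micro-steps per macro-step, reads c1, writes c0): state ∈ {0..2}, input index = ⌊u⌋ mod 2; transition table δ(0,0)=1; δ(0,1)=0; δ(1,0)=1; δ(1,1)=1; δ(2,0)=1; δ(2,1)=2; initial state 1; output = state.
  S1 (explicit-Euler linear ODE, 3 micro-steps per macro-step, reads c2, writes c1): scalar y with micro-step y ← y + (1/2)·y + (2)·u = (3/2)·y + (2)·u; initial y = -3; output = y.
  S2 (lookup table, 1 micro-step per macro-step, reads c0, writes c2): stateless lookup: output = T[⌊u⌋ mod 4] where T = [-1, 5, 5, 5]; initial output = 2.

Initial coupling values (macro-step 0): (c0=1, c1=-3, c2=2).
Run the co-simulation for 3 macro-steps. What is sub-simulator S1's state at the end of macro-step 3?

S1 state at macro-step 3 = 158159/512

macro 1: S0 reads c1=-3 → after 2×micro: 1; S1 reads c2=2 → after 3×micro: 71/8; S2 reads c0=1 → after 1×micro: 5 ⇒ (c0=1, c1=71/8, c2=5)
macro 2: S0 reads c1=71/8 → after 2×micro: 1; S1 reads c2=5 → after 3×micro: 4957/64; S2 reads c0=1 → after 1×micro: 5 ⇒ (c0=1, c1=4957/64, c2=5)
macro 3: S0 reads c1=4957/64 → after 2×micro: 1; S1 reads c2=5 → after 3×micro: 158159/512; S2 reads c0=1 → after 1×micro: 5 ⇒ (c0=1, c1=158159/512, c2=5)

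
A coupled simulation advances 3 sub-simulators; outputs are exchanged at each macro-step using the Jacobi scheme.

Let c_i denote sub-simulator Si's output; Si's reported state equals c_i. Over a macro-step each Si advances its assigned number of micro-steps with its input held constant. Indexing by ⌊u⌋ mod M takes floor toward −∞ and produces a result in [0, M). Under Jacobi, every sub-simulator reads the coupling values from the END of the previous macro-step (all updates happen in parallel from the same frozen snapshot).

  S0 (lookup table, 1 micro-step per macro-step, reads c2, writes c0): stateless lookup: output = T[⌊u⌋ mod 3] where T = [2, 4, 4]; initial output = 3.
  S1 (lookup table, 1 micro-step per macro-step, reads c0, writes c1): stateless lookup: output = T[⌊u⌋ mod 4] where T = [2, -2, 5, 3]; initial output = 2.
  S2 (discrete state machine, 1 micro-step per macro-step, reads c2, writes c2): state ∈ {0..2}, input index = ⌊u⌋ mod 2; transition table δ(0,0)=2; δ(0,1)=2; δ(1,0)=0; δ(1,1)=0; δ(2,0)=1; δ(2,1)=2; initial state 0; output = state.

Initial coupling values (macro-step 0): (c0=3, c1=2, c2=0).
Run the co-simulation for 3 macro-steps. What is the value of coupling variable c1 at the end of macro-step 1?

macro 1: S0 reads c2=0 → after 1×micro: 2; S1 reads c0=3 → after 1×micro: 3; S2 reads c2=0 → after 1×micro: 2 ⇒ (c0=2, c1=3, c2=2)
macro 2: S0 reads c2=2 → after 1×micro: 4; S1 reads c0=2 → after 1×micro: 5; S2 reads c2=2 → after 1×micro: 1 ⇒ (c0=4, c1=5, c2=1)
macro 3: S0 reads c2=1 → after 1×micro: 4; S1 reads c0=4 → after 1×micro: 2; S2 reads c2=1 → after 1×micro: 0 ⇒ (c0=4, c1=2, c2=0)

c1 at macro-step 1 = 3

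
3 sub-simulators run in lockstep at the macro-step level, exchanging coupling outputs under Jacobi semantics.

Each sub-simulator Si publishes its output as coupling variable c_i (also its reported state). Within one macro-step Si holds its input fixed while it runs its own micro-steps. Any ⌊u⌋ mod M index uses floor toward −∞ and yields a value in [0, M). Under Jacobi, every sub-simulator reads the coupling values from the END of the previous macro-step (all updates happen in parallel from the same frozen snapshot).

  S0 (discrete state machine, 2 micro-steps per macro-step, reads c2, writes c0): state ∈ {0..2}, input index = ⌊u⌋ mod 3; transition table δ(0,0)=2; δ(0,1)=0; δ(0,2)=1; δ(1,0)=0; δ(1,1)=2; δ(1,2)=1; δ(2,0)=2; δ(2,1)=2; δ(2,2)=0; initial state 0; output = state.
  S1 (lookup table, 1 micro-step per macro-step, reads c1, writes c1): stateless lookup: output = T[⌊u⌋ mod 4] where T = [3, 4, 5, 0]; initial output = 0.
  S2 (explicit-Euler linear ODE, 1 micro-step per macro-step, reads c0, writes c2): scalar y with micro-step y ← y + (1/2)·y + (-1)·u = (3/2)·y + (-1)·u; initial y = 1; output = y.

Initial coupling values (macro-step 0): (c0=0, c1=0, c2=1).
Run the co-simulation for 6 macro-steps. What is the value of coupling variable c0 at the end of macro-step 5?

c0 at macro-step 5 = 2

macro 1: S0 reads c2=1 → after 2×micro: 0; S1 reads c1=0 → after 1×micro: 3; S2 reads c0=0 → after 1×micro: 3/2 ⇒ (c0=0, c1=3, c2=3/2)
macro 2: S0 reads c2=3/2 → after 2×micro: 0; S1 reads c1=3 → after 1×micro: 0; S2 reads c0=0 → after 1×micro: 9/4 ⇒ (c0=0, c1=0, c2=9/4)
macro 3: S0 reads c2=9/4 → after 2×micro: 1; S1 reads c1=0 → after 1×micro: 3; S2 reads c0=0 → after 1×micro: 27/8 ⇒ (c0=1, c1=3, c2=27/8)
macro 4: S0 reads c2=27/8 → after 2×micro: 2; S1 reads c1=3 → after 1×micro: 0; S2 reads c0=1 → after 1×micro: 65/16 ⇒ (c0=2, c1=0, c2=65/16)
macro 5: S0 reads c2=65/16 → after 2×micro: 2; S1 reads c1=0 → after 1×micro: 3; S2 reads c0=2 → after 1×micro: 131/32 ⇒ (c0=2, c1=3, c2=131/32)
macro 6: S0 reads c2=131/32 → after 2×micro: 2; S1 reads c1=3 → after 1×micro: 0; S2 reads c0=2 → after 1×micro: 265/64 ⇒ (c0=2, c1=0, c2=265/64)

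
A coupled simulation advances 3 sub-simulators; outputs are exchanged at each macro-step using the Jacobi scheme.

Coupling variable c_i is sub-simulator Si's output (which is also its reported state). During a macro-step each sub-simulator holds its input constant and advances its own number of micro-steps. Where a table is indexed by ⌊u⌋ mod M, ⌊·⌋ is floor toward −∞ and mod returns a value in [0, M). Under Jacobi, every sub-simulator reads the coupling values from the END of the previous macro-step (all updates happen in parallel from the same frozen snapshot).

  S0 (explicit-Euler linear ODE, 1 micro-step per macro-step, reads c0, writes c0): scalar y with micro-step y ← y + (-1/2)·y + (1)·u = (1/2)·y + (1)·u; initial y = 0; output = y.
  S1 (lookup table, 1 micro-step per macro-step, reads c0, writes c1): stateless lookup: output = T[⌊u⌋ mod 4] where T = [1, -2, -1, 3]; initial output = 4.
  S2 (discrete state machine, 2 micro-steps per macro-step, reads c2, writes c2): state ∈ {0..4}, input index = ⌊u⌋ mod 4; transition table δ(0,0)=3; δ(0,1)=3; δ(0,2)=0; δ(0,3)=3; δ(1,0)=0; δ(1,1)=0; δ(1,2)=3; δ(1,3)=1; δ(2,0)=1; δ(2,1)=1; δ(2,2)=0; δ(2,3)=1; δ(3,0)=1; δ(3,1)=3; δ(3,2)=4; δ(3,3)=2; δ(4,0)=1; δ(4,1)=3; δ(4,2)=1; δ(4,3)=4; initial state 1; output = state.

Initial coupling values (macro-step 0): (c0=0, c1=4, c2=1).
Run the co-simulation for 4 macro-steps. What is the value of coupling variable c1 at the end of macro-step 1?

c1 at macro-step 1 = 1

macro 1: S0 reads c0=0 → after 1×micro: 0; S1 reads c0=0 → after 1×micro: 1; S2 reads c2=1 → after 2×micro: 3 ⇒ (c0=0, c1=1, c2=3)
macro 2: S0 reads c0=0 → after 1×micro: 0; S1 reads c0=0 → after 1×micro: 1; S2 reads c2=3 → after 2×micro: 1 ⇒ (c0=0, c1=1, c2=1)
macro 3: S0 reads c0=0 → after 1×micro: 0; S1 reads c0=0 → after 1×micro: 1; S2 reads c2=1 → after 2×micro: 3 ⇒ (c0=0, c1=1, c2=3)
macro 4: S0 reads c0=0 → after 1×micro: 0; S1 reads c0=0 → after 1×micro: 1; S2 reads c2=3 → after 2×micro: 1 ⇒ (c0=0, c1=1, c2=1)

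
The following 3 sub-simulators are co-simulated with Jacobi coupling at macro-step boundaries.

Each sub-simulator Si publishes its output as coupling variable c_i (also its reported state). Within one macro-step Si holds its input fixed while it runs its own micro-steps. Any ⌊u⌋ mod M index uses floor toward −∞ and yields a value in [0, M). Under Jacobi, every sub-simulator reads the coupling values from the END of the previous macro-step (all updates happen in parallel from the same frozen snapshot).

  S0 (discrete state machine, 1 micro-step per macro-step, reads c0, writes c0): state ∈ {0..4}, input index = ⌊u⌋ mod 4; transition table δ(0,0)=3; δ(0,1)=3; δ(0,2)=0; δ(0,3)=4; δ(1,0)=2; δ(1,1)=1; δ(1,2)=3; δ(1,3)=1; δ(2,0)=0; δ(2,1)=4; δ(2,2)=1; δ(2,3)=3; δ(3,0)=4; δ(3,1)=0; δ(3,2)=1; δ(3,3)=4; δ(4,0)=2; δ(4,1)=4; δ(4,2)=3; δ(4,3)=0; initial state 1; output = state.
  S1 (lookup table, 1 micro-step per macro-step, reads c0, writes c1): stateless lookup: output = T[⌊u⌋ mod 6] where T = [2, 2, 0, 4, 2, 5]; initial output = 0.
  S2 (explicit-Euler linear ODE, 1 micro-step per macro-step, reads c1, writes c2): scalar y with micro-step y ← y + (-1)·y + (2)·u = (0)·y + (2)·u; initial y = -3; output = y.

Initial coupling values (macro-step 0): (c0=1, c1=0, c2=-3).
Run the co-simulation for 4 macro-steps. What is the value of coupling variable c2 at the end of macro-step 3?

macro 1: S0 reads c0=1 → after 1×micro: 1; S1 reads c0=1 → after 1×micro: 2; S2 reads c1=0 → after 1×micro: 0 ⇒ (c0=1, c1=2, c2=0)
macro 2: S0 reads c0=1 → after 1×micro: 1; S1 reads c0=1 → after 1×micro: 2; S2 reads c1=2 → after 1×micro: 4 ⇒ (c0=1, c1=2, c2=4)
macro 3: S0 reads c0=1 → after 1×micro: 1; S1 reads c0=1 → after 1×micro: 2; S2 reads c1=2 → after 1×micro: 4 ⇒ (c0=1, c1=2, c2=4)
macro 4: S0 reads c0=1 → after 1×micro: 1; S1 reads c0=1 → after 1×micro: 2; S2 reads c1=2 → after 1×micro: 4 ⇒ (c0=1, c1=2, c2=4)

c2 at macro-step 3 = 4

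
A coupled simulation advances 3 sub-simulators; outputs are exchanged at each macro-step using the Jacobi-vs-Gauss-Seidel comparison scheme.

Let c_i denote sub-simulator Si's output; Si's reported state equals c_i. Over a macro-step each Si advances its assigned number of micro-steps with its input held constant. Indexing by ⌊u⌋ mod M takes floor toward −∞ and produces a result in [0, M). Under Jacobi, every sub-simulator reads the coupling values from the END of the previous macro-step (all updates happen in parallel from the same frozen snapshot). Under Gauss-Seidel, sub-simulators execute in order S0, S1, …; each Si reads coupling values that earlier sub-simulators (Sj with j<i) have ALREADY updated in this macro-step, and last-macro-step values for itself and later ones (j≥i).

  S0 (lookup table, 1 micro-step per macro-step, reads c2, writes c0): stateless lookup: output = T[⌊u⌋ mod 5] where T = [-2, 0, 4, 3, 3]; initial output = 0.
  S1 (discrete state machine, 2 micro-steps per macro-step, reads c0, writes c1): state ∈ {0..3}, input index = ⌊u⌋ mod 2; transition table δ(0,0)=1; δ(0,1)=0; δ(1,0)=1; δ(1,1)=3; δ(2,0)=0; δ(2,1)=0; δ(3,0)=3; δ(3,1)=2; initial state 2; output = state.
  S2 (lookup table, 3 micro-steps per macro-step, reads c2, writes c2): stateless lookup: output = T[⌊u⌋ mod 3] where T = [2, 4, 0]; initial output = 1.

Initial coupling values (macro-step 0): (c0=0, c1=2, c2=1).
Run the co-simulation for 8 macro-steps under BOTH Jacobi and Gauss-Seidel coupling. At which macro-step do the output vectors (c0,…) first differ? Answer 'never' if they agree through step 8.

[Jacobi] macro 1: S0 reads c2=1 → after 1×micro: 0; S1 reads c0=0 → after 2×micro: 1; S2 reads c2=1 → after 3×micro: 4 ⇒ (c0=0, c1=1, c2=4)
[Jacobi] macro 2: S0 reads c2=4 → after 1×micro: 3; S1 reads c0=0 → after 2×micro: 1; S2 reads c2=4 → after 3×micro: 4 ⇒ (c0=3, c1=1, c2=4)
[Jacobi] macro 3: S0 reads c2=4 → after 1×micro: 3; S1 reads c0=3 → after 2×micro: 2; S2 reads c2=4 → after 3×micro: 4 ⇒ (c0=3, c1=2, c2=4)
[Jacobi] macro 4: S0 reads c2=4 → after 1×micro: 3; S1 reads c0=3 → after 2×micro: 0; S2 reads c2=4 → after 3×micro: 4 ⇒ (c0=3, c1=0, c2=4)
[Jacobi] macro 5: S0 reads c2=4 → after 1×micro: 3; S1 reads c0=3 → after 2×micro: 0; S2 reads c2=4 → after 3×micro: 4 ⇒ (c0=3, c1=0, c2=4)
[Jacobi] macro 6: S0 reads c2=4 → after 1×micro: 3; S1 reads c0=3 → after 2×micro: 0; S2 reads c2=4 → after 3×micro: 4 ⇒ (c0=3, c1=0, c2=4)
[Jacobi] macro 7: S0 reads c2=4 → after 1×micro: 3; S1 reads c0=3 → after 2×micro: 0; S2 reads c2=4 → after 3×micro: 4 ⇒ (c0=3, c1=0, c2=4)
[Jacobi] macro 8: S0 reads c2=4 → after 1×micro: 3; S1 reads c0=3 → after 2×micro: 0; S2 reads c2=4 → after 3×micro: 4 ⇒ (c0=3, c1=0, c2=4)
[Gauss-Seidel] macro 1: S0 reads c2=1 → after 1×micro: 0; S1 reads c0=0 → after 2×micro: 1; S2 reads c2=1 → after 3×micro: 4 ⇒ (c0=0, c1=1, c2=4)
[Gauss-Seidel] macro 2: S0 reads c2=4 → after 1×micro: 3; S1 reads c0=3 → after 2×micro: 2; S2 reads c2=4 → after 3×micro: 4 ⇒ (c0=3, c1=2, c2=4)
[Gauss-Seidel] macro 3: S0 reads c2=4 → after 1×micro: 3; S1 reads c0=3 → after 2×micro: 0; S2 reads c2=4 → after 3×micro: 4 ⇒ (c0=3, c1=0, c2=4)
[Gauss-Seidel] macro 4: S0 reads c2=4 → after 1×micro: 3; S1 reads c0=3 → after 2×micro: 0; S2 reads c2=4 → after 3×micro: 4 ⇒ (c0=3, c1=0, c2=4)
[Gauss-Seidel] macro 5: S0 reads c2=4 → after 1×micro: 3; S1 reads c0=3 → after 2×micro: 0; S2 reads c2=4 → after 3×micro: 4 ⇒ (c0=3, c1=0, c2=4)
[Gauss-Seidel] macro 6: S0 reads c2=4 → after 1×micro: 3; S1 reads c0=3 → after 2×micro: 0; S2 reads c2=4 → after 3×micro: 4 ⇒ (c0=3, c1=0, c2=4)
[Gauss-Seidel] macro 7: S0 reads c2=4 → after 1×micro: 3; S1 reads c0=3 → after 2×micro: 0; S2 reads c2=4 → after 3×micro: 4 ⇒ (c0=3, c1=0, c2=4)
[Gauss-Seidel] macro 8: S0 reads c2=4 → after 1×micro: 3; S1 reads c0=3 → after 2×micro: 0; S2 reads c2=4 → after 3×micro: 4 ⇒ (c0=3, c1=0, c2=4)

first divergence at macro-step: 2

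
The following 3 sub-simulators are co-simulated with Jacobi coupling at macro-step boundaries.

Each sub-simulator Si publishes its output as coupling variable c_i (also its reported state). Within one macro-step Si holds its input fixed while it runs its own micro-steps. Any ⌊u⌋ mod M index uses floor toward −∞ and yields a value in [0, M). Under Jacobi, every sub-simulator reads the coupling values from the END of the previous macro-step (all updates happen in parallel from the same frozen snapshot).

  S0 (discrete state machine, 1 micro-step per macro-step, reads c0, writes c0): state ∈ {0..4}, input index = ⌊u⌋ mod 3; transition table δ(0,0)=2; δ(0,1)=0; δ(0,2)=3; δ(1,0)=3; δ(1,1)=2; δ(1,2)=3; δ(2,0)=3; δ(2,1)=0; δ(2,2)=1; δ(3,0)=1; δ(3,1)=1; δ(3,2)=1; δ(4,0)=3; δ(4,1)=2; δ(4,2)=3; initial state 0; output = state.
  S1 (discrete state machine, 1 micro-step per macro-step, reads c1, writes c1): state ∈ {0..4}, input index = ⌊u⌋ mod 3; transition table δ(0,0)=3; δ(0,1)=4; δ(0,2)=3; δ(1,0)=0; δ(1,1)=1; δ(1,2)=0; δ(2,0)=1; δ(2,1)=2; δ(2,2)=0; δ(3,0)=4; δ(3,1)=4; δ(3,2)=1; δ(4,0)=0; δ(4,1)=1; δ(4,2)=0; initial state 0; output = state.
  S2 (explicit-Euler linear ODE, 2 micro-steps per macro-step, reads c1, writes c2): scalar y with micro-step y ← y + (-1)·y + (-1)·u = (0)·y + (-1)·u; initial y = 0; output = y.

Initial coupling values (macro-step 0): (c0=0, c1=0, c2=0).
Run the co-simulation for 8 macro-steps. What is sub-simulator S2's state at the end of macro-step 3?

S2 state at macro-step 3 = -4

macro 1: S0 reads c0=0 → after 1×micro: 2; S1 reads c1=0 → after 1×micro: 3; S2 reads c1=0 → after 2×micro: 0 ⇒ (c0=2, c1=3, c2=0)
macro 2: S0 reads c0=2 → after 1×micro: 1; S1 reads c1=3 → after 1×micro: 4; S2 reads c1=3 → after 2×micro: -3 ⇒ (c0=1, c1=4, c2=-3)
macro 3: S0 reads c0=1 → after 1×micro: 2; S1 reads c1=4 → after 1×micro: 1; S2 reads c1=4 → after 2×micro: -4 ⇒ (c0=2, c1=1, c2=-4)
macro 4: S0 reads c0=2 → after 1×micro: 1; S1 reads c1=1 → after 1×micro: 1; S2 reads c1=1 → after 2×micro: -1 ⇒ (c0=1, c1=1, c2=-1)
macro 5: S0 reads c0=1 → after 1×micro: 2; S1 reads c1=1 → after 1×micro: 1; S2 reads c1=1 → after 2×micro: -1 ⇒ (c0=2, c1=1, c2=-1)
macro 6: S0 reads c0=2 → after 1×micro: 1; S1 reads c1=1 → after 1×micro: 1; S2 reads c1=1 → after 2×micro: -1 ⇒ (c0=1, c1=1, c2=-1)
macro 7: S0 reads c0=1 → after 1×micro: 2; S1 reads c1=1 → after 1×micro: 1; S2 reads c1=1 → after 2×micro: -1 ⇒ (c0=2, c1=1, c2=-1)
macro 8: S0 reads c0=2 → after 1×micro: 1; S1 reads c1=1 → after 1×micro: 1; S2 reads c1=1 → after 2×micro: -1 ⇒ (c0=1, c1=1, c2=-1)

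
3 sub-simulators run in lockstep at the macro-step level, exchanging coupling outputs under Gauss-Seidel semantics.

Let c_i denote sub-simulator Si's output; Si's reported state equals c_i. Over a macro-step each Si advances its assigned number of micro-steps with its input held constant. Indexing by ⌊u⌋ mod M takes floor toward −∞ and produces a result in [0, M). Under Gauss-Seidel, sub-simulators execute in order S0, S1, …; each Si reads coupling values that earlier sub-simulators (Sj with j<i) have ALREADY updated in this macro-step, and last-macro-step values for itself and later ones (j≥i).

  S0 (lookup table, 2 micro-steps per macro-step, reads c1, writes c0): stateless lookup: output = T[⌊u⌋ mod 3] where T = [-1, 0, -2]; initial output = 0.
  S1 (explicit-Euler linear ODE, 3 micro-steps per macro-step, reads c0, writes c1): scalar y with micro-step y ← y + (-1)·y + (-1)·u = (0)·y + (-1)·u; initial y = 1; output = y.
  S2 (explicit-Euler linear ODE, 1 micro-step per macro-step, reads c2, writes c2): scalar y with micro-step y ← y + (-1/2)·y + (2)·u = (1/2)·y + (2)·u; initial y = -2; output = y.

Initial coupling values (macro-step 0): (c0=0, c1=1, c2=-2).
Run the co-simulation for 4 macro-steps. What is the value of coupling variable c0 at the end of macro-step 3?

macro 1: S0 reads c1=1 → after 2×micro: 0; S1 reads c0=0 → after 3×micro: 0; S2 reads c2=-2 → after 1×micro: -5 ⇒ (c0=0, c1=0, c2=-5)
macro 2: S0 reads c1=0 → after 2×micro: -1; S1 reads c0=-1 → after 3×micro: 1; S2 reads c2=-5 → after 1×micro: -25/2 ⇒ (c0=-1, c1=1, c2=-25/2)
macro 3: S0 reads c1=1 → after 2×micro: 0; S1 reads c0=0 → after 3×micro: 0; S2 reads c2=-25/2 → after 1×micro: -125/4 ⇒ (c0=0, c1=0, c2=-125/4)
macro 4: S0 reads c1=0 → after 2×micro: -1; S1 reads c0=-1 → after 3×micro: 1; S2 reads c2=-125/4 → after 1×micro: -625/8 ⇒ (c0=-1, c1=1, c2=-625/8)

c0 at macro-step 3 = 0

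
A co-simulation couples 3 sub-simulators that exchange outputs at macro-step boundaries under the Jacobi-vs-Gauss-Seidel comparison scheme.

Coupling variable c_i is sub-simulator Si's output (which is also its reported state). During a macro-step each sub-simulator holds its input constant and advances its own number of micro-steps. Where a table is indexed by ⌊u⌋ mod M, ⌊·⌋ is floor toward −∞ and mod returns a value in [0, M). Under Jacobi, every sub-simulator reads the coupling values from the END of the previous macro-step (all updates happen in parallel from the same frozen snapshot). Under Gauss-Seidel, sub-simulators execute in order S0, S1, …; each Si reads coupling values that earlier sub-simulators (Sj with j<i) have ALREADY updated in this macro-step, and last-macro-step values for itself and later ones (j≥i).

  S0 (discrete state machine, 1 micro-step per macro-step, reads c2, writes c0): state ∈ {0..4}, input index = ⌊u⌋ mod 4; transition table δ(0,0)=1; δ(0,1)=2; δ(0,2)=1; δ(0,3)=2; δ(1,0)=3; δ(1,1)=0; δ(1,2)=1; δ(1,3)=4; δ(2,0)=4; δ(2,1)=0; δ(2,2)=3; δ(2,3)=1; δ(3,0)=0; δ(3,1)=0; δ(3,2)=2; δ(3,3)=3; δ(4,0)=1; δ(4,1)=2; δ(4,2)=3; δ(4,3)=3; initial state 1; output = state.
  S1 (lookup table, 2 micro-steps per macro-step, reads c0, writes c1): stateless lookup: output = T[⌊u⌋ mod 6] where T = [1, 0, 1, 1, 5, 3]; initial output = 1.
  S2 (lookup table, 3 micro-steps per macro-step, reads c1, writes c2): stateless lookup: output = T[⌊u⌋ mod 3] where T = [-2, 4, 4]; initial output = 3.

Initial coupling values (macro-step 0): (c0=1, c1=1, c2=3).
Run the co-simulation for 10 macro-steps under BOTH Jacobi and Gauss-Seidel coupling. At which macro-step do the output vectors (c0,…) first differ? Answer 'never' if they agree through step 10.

first divergence at macro-step: 1

[Jacobi] macro 1: S0 reads c2=3 → after 1×micro: 4; S1 reads c0=1 → after 2×micro: 0; S2 reads c1=1 → after 3×micro: 4 ⇒ (c0=4, c1=0, c2=4)
[Jacobi] macro 2: S0 reads c2=4 → after 1×micro: 1; S1 reads c0=4 → after 2×micro: 5; S2 reads c1=0 → after 3×micro: -2 ⇒ (c0=1, c1=5, c2=-2)
[Jacobi] macro 3: S0 reads c2=-2 → after 1×micro: 1; S1 reads c0=1 → after 2×micro: 0; S2 reads c1=5 → after 3×micro: 4 ⇒ (c0=1, c1=0, c2=4)
[Jacobi] macro 4: S0 reads c2=4 → after 1×micro: 3; S1 reads c0=1 → after 2×micro: 0; S2 reads c1=0 → after 3×micro: -2 ⇒ (c0=3, c1=0, c2=-2)
[Jacobi] macro 5: S0 reads c2=-2 → after 1×micro: 2; S1 reads c0=3 → after 2×micro: 1; S2 reads c1=0 → after 3×micro: -2 ⇒ (c0=2, c1=1, c2=-2)
[Jacobi] macro 6: S0 reads c2=-2 → after 1×micro: 3; S1 reads c0=2 → after 2×micro: 1; S2 reads c1=1 → after 3×micro: 4 ⇒ (c0=3, c1=1, c2=4)
[Jacobi] macro 7: S0 reads c2=4 → after 1×micro: 0; S1 reads c0=3 → after 2×micro: 1; S2 reads c1=1 → after 3×micro: 4 ⇒ (c0=0, c1=1, c2=4)
[Jacobi] macro 8: S0 reads c2=4 → after 1×micro: 1; S1 reads c0=0 → after 2×micro: 1; S2 reads c1=1 → after 3×micro: 4 ⇒ (c0=1, c1=1, c2=4)
[Jacobi] macro 9: S0 reads c2=4 → after 1×micro: 3; S1 reads c0=1 → after 2×micro: 0; S2 reads c1=1 → after 3×micro: 4 ⇒ (c0=3, c1=0, c2=4)
[Jacobi] macro 10: S0 reads c2=4 → after 1×micro: 0; S1 reads c0=3 → after 2×micro: 1; S2 reads c1=0 → after 3×micro: -2 ⇒ (c0=0, c1=1, c2=-2)
[Gauss-Seidel] macro 1: S0 reads c2=3 → after 1×micro: 4; S1 reads c0=4 → after 2×micro: 5; S2 reads c1=5 → after 3×micro: 4 ⇒ (c0=4, c1=5, c2=4)
[Gauss-Seidel] macro 2: S0 reads c2=4 → after 1×micro: 1; S1 reads c0=1 → after 2×micro: 0; S2 reads c1=0 → after 3×micro: -2 ⇒ (c0=1, c1=0, c2=-2)
[Gauss-Seidel] macro 3: S0 reads c2=-2 → after 1×micro: 1; S1 reads c0=1 → after 2×micro: 0; S2 reads c1=0 → after 3×micro: -2 ⇒ (c0=1, c1=0, c2=-2)
[Gauss-Seidel] macro 4: S0 reads c2=-2 → after 1×micro: 1; S1 reads c0=1 → after 2×micro: 0; S2 reads c1=0 → after 3×micro: -2 ⇒ (c0=1, c1=0, c2=-2)
[Gauss-Seidel] macro 5: S0 reads c2=-2 → after 1×micro: 1; S1 reads c0=1 → after 2×micro: 0; S2 reads c1=0 → after 3×micro: -2 ⇒ (c0=1, c1=0, c2=-2)
[Gauss-Seidel] macro 6: S0 reads c2=-2 → after 1×micro: 1; S1 reads c0=1 → after 2×micro: 0; S2 reads c1=0 → after 3×micro: -2 ⇒ (c0=1, c1=0, c2=-2)
[Gauss-Seidel] macro 7: S0 reads c2=-2 → after 1×micro: 1; S1 reads c0=1 → after 2×micro: 0; S2 reads c1=0 → after 3×micro: -2 ⇒ (c0=1, c1=0, c2=-2)
[Gauss-Seidel] macro 8: S0 reads c2=-2 → after 1×micro: 1; S1 reads c0=1 → after 2×micro: 0; S2 reads c1=0 → after 3×micro: -2 ⇒ (c0=1, c1=0, c2=-2)
[Gauss-Seidel] macro 9: S0 reads c2=-2 → after 1×micro: 1; S1 reads c0=1 → after 2×micro: 0; S2 reads c1=0 → after 3×micro: -2 ⇒ (c0=1, c1=0, c2=-2)
[Gauss-Seidel] macro 10: S0 reads c2=-2 → after 1×micro: 1; S1 reads c0=1 → after 2×micro: 0; S2 reads c1=0 → after 3×micro: -2 ⇒ (c0=1, c1=0, c2=-2)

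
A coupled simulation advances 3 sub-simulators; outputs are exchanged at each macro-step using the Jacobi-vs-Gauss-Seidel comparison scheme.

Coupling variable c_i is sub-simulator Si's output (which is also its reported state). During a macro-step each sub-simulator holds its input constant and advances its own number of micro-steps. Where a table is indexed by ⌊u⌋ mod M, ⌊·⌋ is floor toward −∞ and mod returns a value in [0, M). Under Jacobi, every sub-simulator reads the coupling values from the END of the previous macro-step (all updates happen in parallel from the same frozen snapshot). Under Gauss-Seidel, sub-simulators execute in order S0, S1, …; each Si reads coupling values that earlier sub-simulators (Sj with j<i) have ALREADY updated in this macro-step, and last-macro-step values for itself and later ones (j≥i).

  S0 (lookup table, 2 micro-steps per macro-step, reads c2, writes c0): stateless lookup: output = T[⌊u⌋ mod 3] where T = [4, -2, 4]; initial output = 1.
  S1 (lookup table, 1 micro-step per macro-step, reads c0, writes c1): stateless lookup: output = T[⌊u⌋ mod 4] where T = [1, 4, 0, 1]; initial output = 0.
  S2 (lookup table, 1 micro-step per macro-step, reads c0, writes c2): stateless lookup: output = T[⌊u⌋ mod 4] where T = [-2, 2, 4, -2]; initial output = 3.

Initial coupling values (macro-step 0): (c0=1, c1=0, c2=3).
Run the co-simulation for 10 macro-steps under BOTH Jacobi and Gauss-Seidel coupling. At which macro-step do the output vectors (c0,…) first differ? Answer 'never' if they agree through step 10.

[Jacobi] macro 1: S0 reads c2=3 → after 2×micro: 4; S1 reads c0=1 → after 1×micro: 4; S2 reads c0=1 → after 1×micro: 2 ⇒ (c0=4, c1=4, c2=2)
[Jacobi] macro 2: S0 reads c2=2 → after 2×micro: 4; S1 reads c0=4 → after 1×micro: 1; S2 reads c0=4 → after 1×micro: -2 ⇒ (c0=4, c1=1, c2=-2)
[Jacobi] macro 3: S0 reads c2=-2 → after 2×micro: -2; S1 reads c0=4 → after 1×micro: 1; S2 reads c0=4 → after 1×micro: -2 ⇒ (c0=-2, c1=1, c2=-2)
[Jacobi] macro 4: S0 reads c2=-2 → after 2×micro: -2; S1 reads c0=-2 → after 1×micro: 0; S2 reads c0=-2 → after 1×micro: 4 ⇒ (c0=-2, c1=0, c2=4)
[Jacobi] macro 5: S0 reads c2=4 → after 2×micro: -2; S1 reads c0=-2 → after 1×micro: 0; S2 reads c0=-2 → after 1×micro: 4 ⇒ (c0=-2, c1=0, c2=4)
[Jacobi] macro 6: S0 reads c2=4 → after 2×micro: -2; S1 reads c0=-2 → after 1×micro: 0; S2 reads c0=-2 → after 1×micro: 4 ⇒ (c0=-2, c1=0, c2=4)
[Jacobi] macro 7: S0 reads c2=4 → after 2×micro: -2; S1 reads c0=-2 → after 1×micro: 0; S2 reads c0=-2 → after 1×micro: 4 ⇒ (c0=-2, c1=0, c2=4)
[Jacobi] macro 8: S0 reads c2=4 → after 2×micro: -2; S1 reads c0=-2 → after 1×micro: 0; S2 reads c0=-2 → after 1×micro: 4 ⇒ (c0=-2, c1=0, c2=4)
[Jacobi] macro 9: S0 reads c2=4 → after 2×micro: -2; S1 reads c0=-2 → after 1×micro: 0; S2 reads c0=-2 → after 1×micro: 4 ⇒ (c0=-2, c1=0, c2=4)
[Jacobi] macro 10: S0 reads c2=4 → after 2×micro: -2; S1 reads c0=-2 → after 1×micro: 0; S2 reads c0=-2 → after 1×micro: 4 ⇒ (c0=-2, c1=0, c2=4)
[Gauss-Seidel] macro 1: S0 reads c2=3 → after 2×micro: 4; S1 reads c0=4 → after 1×micro: 1; S2 reads c0=4 → after 1×micro: -2 ⇒ (c0=4, c1=1, c2=-2)
[Gauss-Seidel] macro 2: S0 reads c2=-2 → after 2×micro: -2; S1 reads c0=-2 → after 1×micro: 0; S2 reads c0=-2 → after 1×micro: 4 ⇒ (c0=-2, c1=0, c2=4)
[Gauss-Seidel] macro 3: S0 reads c2=4 → after 2×micro: -2; S1 reads c0=-2 → after 1×micro: 0; S2 reads c0=-2 → after 1×micro: 4 ⇒ (c0=-2, c1=0, c2=4)
[Gauss-Seidel] macro 4: S0 reads c2=4 → after 2×micro: -2; S1 reads c0=-2 → after 1×micro: 0; S2 reads c0=-2 → after 1×micro: 4 ⇒ (c0=-2, c1=0, c2=4)
[Gauss-Seidel] macro 5: S0 reads c2=4 → after 2×micro: -2; S1 reads c0=-2 → after 1×micro: 0; S2 reads c0=-2 → after 1×micro: 4 ⇒ (c0=-2, c1=0, c2=4)
[Gauss-Seidel] macro 6: S0 reads c2=4 → after 2×micro: -2; S1 reads c0=-2 → after 1×micro: 0; S2 reads c0=-2 → after 1×micro: 4 ⇒ (c0=-2, c1=0, c2=4)
[Gauss-Seidel] macro 7: S0 reads c2=4 → after 2×micro: -2; S1 reads c0=-2 → after 1×micro: 0; S2 reads c0=-2 → after 1×micro: 4 ⇒ (c0=-2, c1=0, c2=4)
[Gauss-Seidel] macro 8: S0 reads c2=4 → after 2×micro: -2; S1 reads c0=-2 → after 1×micro: 0; S2 reads c0=-2 → after 1×micro: 4 ⇒ (c0=-2, c1=0, c2=4)
[Gauss-Seidel] macro 9: S0 reads c2=4 → after 2×micro: -2; S1 reads c0=-2 → after 1×micro: 0; S2 reads c0=-2 → after 1×micro: 4 ⇒ (c0=-2, c1=0, c2=4)
[Gauss-Seidel] macro 10: S0 reads c2=4 → after 2×micro: -2; S1 reads c0=-2 → after 1×micro: 0; S2 reads c0=-2 → after 1×micro: 4 ⇒ (c0=-2, c1=0, c2=4)

first divergence at macro-step: 1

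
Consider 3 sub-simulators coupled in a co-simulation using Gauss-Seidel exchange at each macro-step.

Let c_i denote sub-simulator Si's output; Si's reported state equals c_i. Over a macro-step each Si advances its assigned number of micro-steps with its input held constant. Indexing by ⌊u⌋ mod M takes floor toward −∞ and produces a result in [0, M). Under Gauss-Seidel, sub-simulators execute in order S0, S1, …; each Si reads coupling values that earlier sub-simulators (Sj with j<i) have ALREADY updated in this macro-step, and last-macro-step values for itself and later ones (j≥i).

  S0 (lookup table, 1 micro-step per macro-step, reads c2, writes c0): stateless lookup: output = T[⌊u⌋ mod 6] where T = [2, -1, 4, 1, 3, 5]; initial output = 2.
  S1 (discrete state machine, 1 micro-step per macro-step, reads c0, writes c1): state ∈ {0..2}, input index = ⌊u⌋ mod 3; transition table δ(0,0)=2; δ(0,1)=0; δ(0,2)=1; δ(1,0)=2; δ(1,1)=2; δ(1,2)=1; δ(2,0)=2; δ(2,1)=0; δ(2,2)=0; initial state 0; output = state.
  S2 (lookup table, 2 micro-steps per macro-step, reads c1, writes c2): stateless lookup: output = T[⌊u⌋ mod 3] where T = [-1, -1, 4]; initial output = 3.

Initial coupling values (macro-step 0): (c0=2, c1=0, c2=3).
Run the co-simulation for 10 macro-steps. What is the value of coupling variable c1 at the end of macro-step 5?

macro 1: S0 reads c2=3 → after 1×micro: 1; S1 reads c0=1 → after 1×micro: 0; S2 reads c1=0 → after 2×micro: -1 ⇒ (c0=1, c1=0, c2=-1)
macro 2: S0 reads c2=-1 → after 1×micro: 5; S1 reads c0=5 → after 1×micro: 1; S2 reads c1=1 → after 2×micro: -1 ⇒ (c0=5, c1=1, c2=-1)
macro 3: S0 reads c2=-1 → after 1×micro: 5; S1 reads c0=5 → after 1×micro: 1; S2 reads c1=1 → after 2×micro: -1 ⇒ (c0=5, c1=1, c2=-1)
macro 4: S0 reads c2=-1 → after 1×micro: 5; S1 reads c0=5 → after 1×micro: 1; S2 reads c1=1 → after 2×micro: -1 ⇒ (c0=5, c1=1, c2=-1)
macro 5: S0 reads c2=-1 → after 1×micro: 5; S1 reads c0=5 → after 1×micro: 1; S2 reads c1=1 → after 2×micro: -1 ⇒ (c0=5, c1=1, c2=-1)
macro 6: S0 reads c2=-1 → after 1×micro: 5; S1 reads c0=5 → after 1×micro: 1; S2 reads c1=1 → after 2×micro: -1 ⇒ (c0=5, c1=1, c2=-1)
macro 7: S0 reads c2=-1 → after 1×micro: 5; S1 reads c0=5 → after 1×micro: 1; S2 reads c1=1 → after 2×micro: -1 ⇒ (c0=5, c1=1, c2=-1)
macro 8: S0 reads c2=-1 → after 1×micro: 5; S1 reads c0=5 → after 1×micro: 1; S2 reads c1=1 → after 2×micro: -1 ⇒ (c0=5, c1=1, c2=-1)
macro 9: S0 reads c2=-1 → after 1×micro: 5; S1 reads c0=5 → after 1×micro: 1; S2 reads c1=1 → after 2×micro: -1 ⇒ (c0=5, c1=1, c2=-1)
macro 10: S0 reads c2=-1 → after 1×micro: 5; S1 reads c0=5 → after 1×micro: 1; S2 reads c1=1 → after 2×micro: -1 ⇒ (c0=5, c1=1, c2=-1)

c1 at macro-step 5 = 1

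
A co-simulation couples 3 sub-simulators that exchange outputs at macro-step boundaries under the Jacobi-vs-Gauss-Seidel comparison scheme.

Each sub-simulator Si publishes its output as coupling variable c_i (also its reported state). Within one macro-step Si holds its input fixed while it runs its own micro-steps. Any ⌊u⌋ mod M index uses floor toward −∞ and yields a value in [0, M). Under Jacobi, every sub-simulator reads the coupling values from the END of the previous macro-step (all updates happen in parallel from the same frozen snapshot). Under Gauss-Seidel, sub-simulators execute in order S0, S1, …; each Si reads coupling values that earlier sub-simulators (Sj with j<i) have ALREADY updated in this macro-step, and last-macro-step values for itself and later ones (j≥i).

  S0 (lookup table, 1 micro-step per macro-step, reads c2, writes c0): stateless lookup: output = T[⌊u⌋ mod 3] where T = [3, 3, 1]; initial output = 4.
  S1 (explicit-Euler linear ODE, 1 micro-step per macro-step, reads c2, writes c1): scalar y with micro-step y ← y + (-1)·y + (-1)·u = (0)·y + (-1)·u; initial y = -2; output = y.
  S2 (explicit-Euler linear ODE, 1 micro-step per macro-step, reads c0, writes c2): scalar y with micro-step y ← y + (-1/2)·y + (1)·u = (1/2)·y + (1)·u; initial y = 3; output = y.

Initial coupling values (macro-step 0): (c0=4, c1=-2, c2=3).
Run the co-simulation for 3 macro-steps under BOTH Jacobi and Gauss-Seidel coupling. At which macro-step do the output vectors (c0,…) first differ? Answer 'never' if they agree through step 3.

[Jacobi] macro 1: S0 reads c2=3 → after 1×micro: 3; S1 reads c2=3 → after 1×micro: -3; S2 reads c0=4 → after 1×micro: 11/2 ⇒ (c0=3, c1=-3, c2=11/2)
[Jacobi] macro 2: S0 reads c2=11/2 → after 1×micro: 1; S1 reads c2=11/2 → after 1×micro: -11/2; S2 reads c0=3 → after 1×micro: 23/4 ⇒ (c0=1, c1=-11/2, c2=23/4)
[Jacobi] macro 3: S0 reads c2=23/4 → after 1×micro: 1; S1 reads c2=23/4 → after 1×micro: -23/4; S2 reads c0=1 → after 1×micro: 31/8 ⇒ (c0=1, c1=-23/4, c2=31/8)
[Gauss-Seidel] macro 1: S0 reads c2=3 → after 1×micro: 3; S1 reads c2=3 → after 1×micro: -3; S2 reads c0=3 → after 1×micro: 9/2 ⇒ (c0=3, c1=-3, c2=9/2)
[Gauss-Seidel] macro 2: S0 reads c2=9/2 → after 1×micro: 3; S1 reads c2=9/2 → after 1×micro: -9/2; S2 reads c0=3 → after 1×micro: 21/4 ⇒ (c0=3, c1=-9/2, c2=21/4)
[Gauss-Seidel] macro 3: S0 reads c2=21/4 → after 1×micro: 1; S1 reads c2=21/4 → after 1×micro: -21/4; S2 reads c0=1 → after 1×micro: 29/8 ⇒ (c0=1, c1=-21/4, c2=29/8)

first divergence at macro-step: 1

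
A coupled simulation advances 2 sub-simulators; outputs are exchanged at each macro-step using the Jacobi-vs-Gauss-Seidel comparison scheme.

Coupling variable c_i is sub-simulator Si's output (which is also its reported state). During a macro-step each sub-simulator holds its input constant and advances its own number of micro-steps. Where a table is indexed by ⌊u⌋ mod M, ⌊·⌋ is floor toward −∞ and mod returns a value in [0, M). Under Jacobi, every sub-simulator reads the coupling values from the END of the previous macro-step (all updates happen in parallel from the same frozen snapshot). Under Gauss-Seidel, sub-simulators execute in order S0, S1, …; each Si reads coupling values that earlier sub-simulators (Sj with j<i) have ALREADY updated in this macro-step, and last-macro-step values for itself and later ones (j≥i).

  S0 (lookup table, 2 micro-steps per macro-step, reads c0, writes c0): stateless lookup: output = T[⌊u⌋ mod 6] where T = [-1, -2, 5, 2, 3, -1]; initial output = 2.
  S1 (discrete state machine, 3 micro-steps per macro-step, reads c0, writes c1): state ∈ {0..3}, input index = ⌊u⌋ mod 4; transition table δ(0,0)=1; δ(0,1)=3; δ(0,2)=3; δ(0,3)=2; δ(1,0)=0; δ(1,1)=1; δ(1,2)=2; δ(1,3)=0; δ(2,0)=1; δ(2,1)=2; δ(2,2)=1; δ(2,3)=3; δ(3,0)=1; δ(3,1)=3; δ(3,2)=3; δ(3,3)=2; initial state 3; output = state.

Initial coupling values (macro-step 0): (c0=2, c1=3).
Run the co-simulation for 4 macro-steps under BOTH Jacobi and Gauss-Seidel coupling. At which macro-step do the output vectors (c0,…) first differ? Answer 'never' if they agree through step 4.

[Jacobi] macro 1: S0 reads c0=2 → after 2×micro: 5; S1 reads c0=2 → after 3×micro: 3 ⇒ (c0=5, c1=3)
[Jacobi] macro 2: S0 reads c0=5 → after 2×micro: -1; S1 reads c0=5 → after 3×micro: 3 ⇒ (c0=-1, c1=3)
[Jacobi] macro 3: S0 reads c0=-1 → after 2×micro: -1; S1 reads c0=-1 → after 3×micro: 2 ⇒ (c0=-1, c1=2)
[Jacobi] macro 4: S0 reads c0=-1 → after 2×micro: -1; S1 reads c0=-1 → after 3×micro: 3 ⇒ (c0=-1, c1=3)
[Gauss-Seidel] macro 1: S0 reads c0=2 → after 2×micro: 5; S1 reads c0=5 → after 3×micro: 3 ⇒ (c0=5, c1=3)
[Gauss-Seidel] macro 2: S0 reads c0=5 → after 2×micro: -1; S1 reads c0=-1 → after 3×micro: 2 ⇒ (c0=-1, c1=2)
[Gauss-Seidel] macro 3: S0 reads c0=-1 → after 2×micro: -1; S1 reads c0=-1 → after 3×micro: 3 ⇒ (c0=-1, c1=3)
[Gauss-Seidel] macro 4: S0 reads c0=-1 → after 2×micro: -1; S1 reads c0=-1 → after 3×micro: 2 ⇒ (c0=-1, c1=2)

first divergence at macro-step: 2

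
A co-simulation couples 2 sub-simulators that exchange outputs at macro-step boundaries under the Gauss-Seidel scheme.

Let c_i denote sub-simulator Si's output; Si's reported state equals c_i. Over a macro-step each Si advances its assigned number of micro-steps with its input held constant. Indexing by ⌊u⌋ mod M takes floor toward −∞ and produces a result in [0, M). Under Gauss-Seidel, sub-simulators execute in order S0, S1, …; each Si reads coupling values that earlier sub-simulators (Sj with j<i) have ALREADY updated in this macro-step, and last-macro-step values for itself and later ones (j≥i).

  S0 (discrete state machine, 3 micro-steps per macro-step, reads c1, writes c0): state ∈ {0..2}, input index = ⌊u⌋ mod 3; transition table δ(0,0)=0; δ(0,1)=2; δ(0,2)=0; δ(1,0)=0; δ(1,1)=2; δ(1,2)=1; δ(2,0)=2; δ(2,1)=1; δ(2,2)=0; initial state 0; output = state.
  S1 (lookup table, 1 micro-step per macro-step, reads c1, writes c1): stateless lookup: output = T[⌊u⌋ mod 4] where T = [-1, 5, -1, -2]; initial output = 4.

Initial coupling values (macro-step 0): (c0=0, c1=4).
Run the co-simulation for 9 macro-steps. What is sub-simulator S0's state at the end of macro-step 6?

S0 state at macro-step 6 = 0

macro 1: S0 reads c1=4 → after 3×micro: 2; S1 reads c1=4 → after 1×micro: -1 ⇒ (c0=2, c1=-1)
macro 2: S0 reads c1=-1 → after 3×micro: 0; S1 reads c1=-1 → after 1×micro: -2 ⇒ (c0=0, c1=-2)
macro 3: S0 reads c1=-2 → after 3×micro: 2; S1 reads c1=-2 → after 1×micro: -1 ⇒ (c0=2, c1=-1)
macro 4: S0 reads c1=-1 → after 3×micro: 0; S1 reads c1=-1 → after 1×micro: -2 ⇒ (c0=0, c1=-2)
macro 5: S0 reads c1=-2 → after 3×micro: 2; S1 reads c1=-2 → after 1×micro: -1 ⇒ (c0=2, c1=-1)
macro 6: S0 reads c1=-1 → after 3×micro: 0; S1 reads c1=-1 → after 1×micro: -2 ⇒ (c0=0, c1=-2)
macro 7: S0 reads c1=-2 → after 3×micro: 2; S1 reads c1=-2 → after 1×micro: -1 ⇒ (c0=2, c1=-1)
macro 8: S0 reads c1=-1 → after 3×micro: 0; S1 reads c1=-1 → after 1×micro: -2 ⇒ (c0=0, c1=-2)
macro 9: S0 reads c1=-2 → after 3×micro: 2; S1 reads c1=-2 → after 1×micro: -1 ⇒ (c0=2, c1=-1)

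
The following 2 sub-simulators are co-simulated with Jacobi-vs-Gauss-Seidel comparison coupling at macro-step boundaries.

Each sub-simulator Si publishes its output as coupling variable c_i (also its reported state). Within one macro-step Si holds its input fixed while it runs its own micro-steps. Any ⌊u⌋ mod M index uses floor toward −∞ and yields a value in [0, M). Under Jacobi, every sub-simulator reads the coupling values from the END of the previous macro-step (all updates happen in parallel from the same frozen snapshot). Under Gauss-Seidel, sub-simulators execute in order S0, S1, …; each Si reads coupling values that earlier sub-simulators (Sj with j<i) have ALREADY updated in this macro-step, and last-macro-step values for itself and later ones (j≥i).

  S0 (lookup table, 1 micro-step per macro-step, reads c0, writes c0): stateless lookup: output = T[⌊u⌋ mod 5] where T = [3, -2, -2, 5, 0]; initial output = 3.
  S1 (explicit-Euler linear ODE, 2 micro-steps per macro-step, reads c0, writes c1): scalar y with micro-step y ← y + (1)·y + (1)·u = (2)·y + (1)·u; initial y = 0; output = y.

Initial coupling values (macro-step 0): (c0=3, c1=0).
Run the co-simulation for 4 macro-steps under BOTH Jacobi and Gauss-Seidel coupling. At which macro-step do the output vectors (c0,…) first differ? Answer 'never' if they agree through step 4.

first divergence at macro-step: 1

[Jacobi] macro 1: S0 reads c0=3 → after 1×micro: 5; S1 reads c0=3 → after 2×micro: 9 ⇒ (c0=5, c1=9)
[Jacobi] macro 2: S0 reads c0=5 → after 1×micro: 3; S1 reads c0=5 → after 2×micro: 51 ⇒ (c0=3, c1=51)
[Jacobi] macro 3: S0 reads c0=3 → after 1×micro: 5; S1 reads c0=3 → after 2×micro: 213 ⇒ (c0=5, c1=213)
[Jacobi] macro 4: S0 reads c0=5 → after 1×micro: 3; S1 reads c0=5 → after 2×micro: 867 ⇒ (c0=3, c1=867)
[Gauss-Seidel] macro 1: S0 reads c0=3 → after 1×micro: 5; S1 reads c0=5 → after 2×micro: 15 ⇒ (c0=5, c1=15)
[Gauss-Seidel] macro 2: S0 reads c0=5 → after 1×micro: 3; S1 reads c0=3 → after 2×micro: 69 ⇒ (c0=3, c1=69)
[Gauss-Seidel] macro 3: S0 reads c0=3 → after 1×micro: 5; S1 reads c0=5 → after 2×micro: 291 ⇒ (c0=5, c1=291)
[Gauss-Seidel] macro 4: S0 reads c0=5 → after 1×micro: 3; S1 reads c0=3 → after 2×micro: 1173 ⇒ (c0=3, c1=1173)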